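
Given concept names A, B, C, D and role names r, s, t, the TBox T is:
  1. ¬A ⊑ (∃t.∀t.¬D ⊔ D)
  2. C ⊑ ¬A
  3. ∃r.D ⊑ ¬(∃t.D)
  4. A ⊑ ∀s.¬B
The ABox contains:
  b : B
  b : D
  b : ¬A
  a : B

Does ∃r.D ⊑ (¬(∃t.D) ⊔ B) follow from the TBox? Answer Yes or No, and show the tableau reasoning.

Yes

1. ∃r.D ⊑ (¬(∃t.D) ⊔ B)  ⇔  (∃r.D ⊓ (∃t.D ⊓ ¬B)) unsat w.r.t. T
   all branches close; clash {D, ¬D} at an ∃-successor
2. Hence ∃r.D ⊑ (¬(∃t.D) ⊔ B): entailed.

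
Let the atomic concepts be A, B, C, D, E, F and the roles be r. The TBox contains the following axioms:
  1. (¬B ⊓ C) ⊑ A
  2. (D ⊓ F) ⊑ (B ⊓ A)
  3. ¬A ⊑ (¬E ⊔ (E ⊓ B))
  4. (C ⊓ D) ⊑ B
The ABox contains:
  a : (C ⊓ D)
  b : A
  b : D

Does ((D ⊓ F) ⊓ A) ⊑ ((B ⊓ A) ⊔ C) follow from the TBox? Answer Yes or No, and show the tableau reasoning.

Yes

1. ((D ⊓ F) ⊓ A) ⊑ ((B ⊓ A) ⊔ C)  ⇔  (((D ⊓ F) ⊓ A) ⊓ ((¬B ⊔ ¬A) ⊓ ¬C)) unsat w.r.t. T
   all branches close; clash {A, ¬A} at x₀
2. Hence ((D ⊓ F) ⊓ A) ⊑ ((B ⊓ A) ⊔ C): entailed.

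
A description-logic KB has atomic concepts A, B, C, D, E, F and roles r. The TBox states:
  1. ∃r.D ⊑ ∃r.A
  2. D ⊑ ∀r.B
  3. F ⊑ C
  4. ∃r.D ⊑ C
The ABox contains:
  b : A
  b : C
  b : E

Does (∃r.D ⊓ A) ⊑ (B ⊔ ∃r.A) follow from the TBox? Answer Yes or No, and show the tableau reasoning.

1. (∃r.D ⊓ A) ⊑ (B ⊔ ∃r.A)  ⇔  ((∃r.D ⊓ A) ⊓ (¬B ⊓ ∀r.¬A)) unsat w.r.t. T
   all branches close; clash {A, ¬A} at an ∃-successor
2. Hence (∃r.D ⊓ A) ⊑ (B ⊔ ∃r.A): entailed.

Yes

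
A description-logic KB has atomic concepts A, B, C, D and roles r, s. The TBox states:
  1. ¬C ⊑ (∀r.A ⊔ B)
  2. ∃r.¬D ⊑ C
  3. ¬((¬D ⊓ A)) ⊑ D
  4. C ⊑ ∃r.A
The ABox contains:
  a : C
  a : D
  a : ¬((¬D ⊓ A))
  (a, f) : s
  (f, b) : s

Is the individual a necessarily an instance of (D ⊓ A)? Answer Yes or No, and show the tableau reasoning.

1. a : (D ⊓ A)?  L(a) = {C, D, ¬((¬D ⊓ A))} ∪ {(¬D ⊔ ¬A)}
   apply at a: C⊑∃r.A
   open: L(a) ⊇ {C, D, ¬A, ∃r.A} (+ ∃-successors) — a ∉ (D ⊓ A) possible
2. Hence a : (D ⊓ A): not entailed.

No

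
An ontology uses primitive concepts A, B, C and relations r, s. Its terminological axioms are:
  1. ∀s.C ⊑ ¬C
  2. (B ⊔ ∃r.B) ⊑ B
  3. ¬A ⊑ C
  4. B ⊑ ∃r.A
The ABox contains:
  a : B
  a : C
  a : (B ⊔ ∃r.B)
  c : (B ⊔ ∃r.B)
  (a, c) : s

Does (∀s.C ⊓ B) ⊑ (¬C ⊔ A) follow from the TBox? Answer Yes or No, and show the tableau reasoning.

1. (∀s.C ⊓ B) ⊑ (¬C ⊔ A)  ⇔  ((∀s.C ⊓ B) ⊓ (C ⊓ ¬A)) unsat w.r.t. T
   all branches close; clash {C, ¬C} at x₀
2. Hence (∀s.C ⊓ B) ⊑ (¬C ⊔ A): entailed.

Yes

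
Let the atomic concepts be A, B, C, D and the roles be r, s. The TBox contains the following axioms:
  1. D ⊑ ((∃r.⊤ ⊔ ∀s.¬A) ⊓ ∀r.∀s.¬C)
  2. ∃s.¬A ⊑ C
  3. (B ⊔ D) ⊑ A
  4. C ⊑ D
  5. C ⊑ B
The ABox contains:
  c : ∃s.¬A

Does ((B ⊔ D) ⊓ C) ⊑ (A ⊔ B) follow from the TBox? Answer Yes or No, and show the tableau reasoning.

Yes

1. ((B ⊔ D) ⊓ C) ⊑ (A ⊔ B)  ⇔  (((B ⊔ D) ⊓ C) ⊓ (¬A ⊓ ¬B)) unsat w.r.t. T
   all branches close; clash {B, ¬B} at x₀
2. Hence ((B ⊔ D) ⊓ C) ⊑ (A ⊔ B): entailed.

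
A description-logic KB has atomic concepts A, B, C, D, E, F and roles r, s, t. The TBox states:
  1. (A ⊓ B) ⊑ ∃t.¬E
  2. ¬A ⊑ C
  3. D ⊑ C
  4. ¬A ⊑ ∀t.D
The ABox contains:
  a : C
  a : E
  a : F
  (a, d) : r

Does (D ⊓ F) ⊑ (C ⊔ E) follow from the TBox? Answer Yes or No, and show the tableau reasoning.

Yes

1. (D ⊓ F) ⊑ (C ⊔ E)  ⇔  ((D ⊓ F) ⊓ (¬C ⊓ ¬E)) unsat w.r.t. T
   all branches close; clash {C, ¬C} at x₀
2. Hence (D ⊓ F) ⊑ (C ⊔ E): entailed.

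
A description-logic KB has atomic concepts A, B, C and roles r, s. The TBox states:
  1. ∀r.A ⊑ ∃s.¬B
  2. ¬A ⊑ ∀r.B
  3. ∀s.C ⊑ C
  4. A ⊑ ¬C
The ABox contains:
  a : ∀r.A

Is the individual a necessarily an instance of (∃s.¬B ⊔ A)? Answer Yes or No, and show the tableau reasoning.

Yes

1. a : (∃s.¬B ⊔ A)?  L(a) = {∀r.A} ∪ {(∀s.B ⊓ ¬A)}
   clash {B, ¬B} at an ∃-successor — a ∈ (∃s.¬B ⊔ A)
2. Hence a : (∃s.¬B ⊔ A): entailed.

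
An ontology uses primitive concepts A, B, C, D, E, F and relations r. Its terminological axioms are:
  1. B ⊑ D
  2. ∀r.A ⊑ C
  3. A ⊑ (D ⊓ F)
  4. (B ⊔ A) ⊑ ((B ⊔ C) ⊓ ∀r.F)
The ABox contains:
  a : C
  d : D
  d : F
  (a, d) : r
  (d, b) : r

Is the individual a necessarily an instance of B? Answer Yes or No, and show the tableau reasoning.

1. a : B?  L(a) = {C} ∪ {¬B}
   open: L(a) ⊇ {C, ¬A, ¬B} — a ∉ B possible
2. Hence a : B: not entailed.

No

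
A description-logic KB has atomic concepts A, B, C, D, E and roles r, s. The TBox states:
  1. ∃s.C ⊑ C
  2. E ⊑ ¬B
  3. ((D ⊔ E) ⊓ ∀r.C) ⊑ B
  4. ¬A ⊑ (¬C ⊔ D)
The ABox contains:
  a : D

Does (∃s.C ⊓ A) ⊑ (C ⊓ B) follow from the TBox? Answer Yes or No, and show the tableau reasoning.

1. (∃s.C ⊓ A) ⊑ (C ⊓ B)  ⇔  ((∃s.C ⊓ A) ⊓ (¬C ⊔ ¬B)) unsat w.r.t. T
   apply at x₀: ∃s.C⊑C
   open: L(x₀) ⊇ {A, C, ¬B, ¬D, ¬E, …} (+ ∃-successors)
2. Hence (∃s.C ⊓ A) ⊑ (C ⊓ B): not entailed.

No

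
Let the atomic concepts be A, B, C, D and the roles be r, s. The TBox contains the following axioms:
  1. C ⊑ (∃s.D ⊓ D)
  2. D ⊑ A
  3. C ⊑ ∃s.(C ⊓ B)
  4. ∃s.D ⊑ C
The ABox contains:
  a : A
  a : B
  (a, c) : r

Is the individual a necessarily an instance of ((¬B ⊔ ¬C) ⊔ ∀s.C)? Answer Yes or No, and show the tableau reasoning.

No

1. a : ((¬B ⊔ ¬C) ⊔ ∀s.C)?  L(a) = {A, B} ∪ {((B ⊓ C) ⊓ ∃s.¬C)}
   apply at a: C⊑(∃s.D ⊓ D); C⊑∃s.(C ⊓ B)
   open: L(a) ⊇ {A, B, C, D, ∃s.(C ⊓ B), …} (+ ∃-successors) — a ∉ ((¬B ⊔ ¬C) ⊔ ∀s.C) possible
2. Hence a : ((¬B ⊔ ¬C) ⊔ ∀s.C): not entailed.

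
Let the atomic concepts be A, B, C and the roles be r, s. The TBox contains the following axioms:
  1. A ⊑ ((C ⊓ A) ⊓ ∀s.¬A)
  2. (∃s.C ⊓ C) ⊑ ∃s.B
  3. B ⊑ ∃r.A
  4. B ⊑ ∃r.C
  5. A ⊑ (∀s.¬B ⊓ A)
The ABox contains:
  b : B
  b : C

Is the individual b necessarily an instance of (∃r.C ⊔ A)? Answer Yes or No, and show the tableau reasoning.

Yes

1. b : (∃r.C ⊔ A)?  L(b) = {B, C} ∪ {(∀r.¬C ⊓ ¬A)}
   clash {C, ¬C} at an ∃-successor — b ∈ (∃r.C ⊔ A)
2. Hence b : (∃r.C ⊔ A): entailed.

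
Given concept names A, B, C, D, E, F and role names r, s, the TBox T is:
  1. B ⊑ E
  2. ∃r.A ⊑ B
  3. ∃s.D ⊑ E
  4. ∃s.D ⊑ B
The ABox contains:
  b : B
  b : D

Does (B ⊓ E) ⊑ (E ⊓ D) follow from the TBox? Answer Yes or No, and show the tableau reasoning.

1. (B ⊓ E) ⊑ (E ⊓ D)  ⇔  ((B ⊓ E) ⊓ (¬E ⊔ ¬D)) unsat w.r.t. T
   open: L(x₀) ⊇ {B, E, ¬D}
2. Hence (B ⊓ E) ⊑ (E ⊓ D): not entailed.

No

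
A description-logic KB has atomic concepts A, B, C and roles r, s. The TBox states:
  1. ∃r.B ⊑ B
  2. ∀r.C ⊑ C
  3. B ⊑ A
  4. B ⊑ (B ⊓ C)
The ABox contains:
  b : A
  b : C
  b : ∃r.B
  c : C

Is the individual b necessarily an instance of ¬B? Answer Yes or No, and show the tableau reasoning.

1. b : ¬B?  L(b) = {A, C, ∃r.B} ∪ {B}
   apply at b: B⊑(B ⊓ C)
   open: L(b) ⊇ {A, B, C, ∃r.B} (+ ∃-successors) — b ∉ ¬B possible
2. Hence b : ¬B: not entailed.

No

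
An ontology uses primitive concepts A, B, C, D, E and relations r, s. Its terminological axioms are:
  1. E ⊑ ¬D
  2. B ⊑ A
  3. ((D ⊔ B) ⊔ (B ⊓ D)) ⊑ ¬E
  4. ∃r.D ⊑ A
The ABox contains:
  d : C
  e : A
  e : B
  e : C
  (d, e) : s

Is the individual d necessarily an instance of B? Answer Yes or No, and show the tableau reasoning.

No

1. d : B?  L(d) = {C} ∪ {¬B}
   open: L(d) ⊇ {C, ¬B, ¬E, ∀r.¬D} — d ∉ B possible
2. Hence d : B: not entailed.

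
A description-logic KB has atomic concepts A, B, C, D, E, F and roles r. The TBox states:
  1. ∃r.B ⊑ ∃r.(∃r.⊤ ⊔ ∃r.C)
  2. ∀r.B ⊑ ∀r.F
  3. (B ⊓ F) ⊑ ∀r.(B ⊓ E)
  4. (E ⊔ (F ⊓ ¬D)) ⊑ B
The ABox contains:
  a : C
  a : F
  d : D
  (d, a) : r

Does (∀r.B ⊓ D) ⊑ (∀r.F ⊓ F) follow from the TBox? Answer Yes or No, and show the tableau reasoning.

No

1. (∀r.B ⊓ D) ⊑ (∀r.F ⊓ F)  ⇔  ((∀r.B ⊓ D) ⊓ (∃r.¬F ⊔ ¬F)) unsat w.r.t. T
   apply at x₀: ∀r.B⊑∀r.F
   open: L(x₀) ⊇ {D, ¬B, ¬E, ¬F, ∀r.B, …}
2. Hence (∀r.B ⊓ D) ⊑ (∀r.F ⊓ F): not entailed.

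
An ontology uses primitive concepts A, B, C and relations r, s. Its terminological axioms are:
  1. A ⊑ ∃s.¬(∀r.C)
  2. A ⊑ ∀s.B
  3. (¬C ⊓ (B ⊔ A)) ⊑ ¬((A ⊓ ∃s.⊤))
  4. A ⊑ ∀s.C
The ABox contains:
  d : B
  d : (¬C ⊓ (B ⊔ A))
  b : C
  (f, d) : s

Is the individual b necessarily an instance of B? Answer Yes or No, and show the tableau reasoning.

No

1. b : B?  L(b) = {C} ∪ {¬B}
   open: L(b) ⊇ {C, ¬A, ¬B} — b ∉ B possible
2. Hence b : B: not entailed.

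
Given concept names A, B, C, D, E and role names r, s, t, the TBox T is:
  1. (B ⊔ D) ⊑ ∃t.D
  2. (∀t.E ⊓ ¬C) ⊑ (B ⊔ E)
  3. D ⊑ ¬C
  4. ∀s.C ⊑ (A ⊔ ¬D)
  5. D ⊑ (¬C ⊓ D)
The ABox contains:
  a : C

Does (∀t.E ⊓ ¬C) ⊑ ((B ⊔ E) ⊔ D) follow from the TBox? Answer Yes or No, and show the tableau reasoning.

1. (∀t.E ⊓ ¬C) ⊑ ((B ⊔ E) ⊔ D)  ⇔  ((∀t.E ⊓ ¬C) ⊓ ((¬B ⊓ ¬E) ⊓ ¬D)) unsat w.r.t. T
   all branches close; clash {E, ¬E} at x₀
2. Hence (∀t.E ⊓ ¬C) ⊑ ((B ⊔ E) ⊔ D): entailed.

Yes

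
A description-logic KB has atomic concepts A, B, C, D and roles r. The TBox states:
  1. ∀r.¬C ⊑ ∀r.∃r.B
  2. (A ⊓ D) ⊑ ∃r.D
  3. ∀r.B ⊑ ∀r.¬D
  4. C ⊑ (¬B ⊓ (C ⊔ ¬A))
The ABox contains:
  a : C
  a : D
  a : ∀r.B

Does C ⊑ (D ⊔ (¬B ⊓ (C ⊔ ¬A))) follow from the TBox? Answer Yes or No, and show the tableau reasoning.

1. C ⊑ (D ⊔ (¬B ⊓ (C ⊔ ¬A)))  ⇔  (C ⊓ (¬D ⊓ (B ⊔ (¬C ⊓ A)))) unsat w.r.t. T
   all branches close; clash {C, ¬C} at x₀
2. Hence C ⊑ (D ⊔ (¬B ⊓ (C ⊔ ¬A))): entailed.

Yes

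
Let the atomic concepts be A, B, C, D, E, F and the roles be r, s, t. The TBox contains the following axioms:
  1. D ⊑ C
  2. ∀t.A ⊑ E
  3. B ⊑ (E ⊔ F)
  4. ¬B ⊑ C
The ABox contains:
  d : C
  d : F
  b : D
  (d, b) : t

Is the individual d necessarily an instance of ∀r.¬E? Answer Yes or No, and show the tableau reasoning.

1. d : ∀r.¬E?  L(d) = {C, F} ∪ {∃r.E}
   open: L(d) ⊇ {C, F, ¬B, ∃r.E, ∃t.¬A} (+ ∃-successors) — d ∉ ∀r.¬E possible
2. Hence d : ∀r.¬E: not entailed.

No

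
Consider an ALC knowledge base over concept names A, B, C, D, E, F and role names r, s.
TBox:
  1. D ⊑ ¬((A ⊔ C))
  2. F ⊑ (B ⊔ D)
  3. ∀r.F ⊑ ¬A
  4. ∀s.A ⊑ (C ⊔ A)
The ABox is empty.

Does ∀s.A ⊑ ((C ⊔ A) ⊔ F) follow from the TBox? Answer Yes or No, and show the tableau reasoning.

Yes

1. ∀s.A ⊑ ((C ⊔ A) ⊔ F)  ⇔  (∀s.A ⊓ ((¬C ⊓ ¬A) ⊓ ¬F)) unsat w.r.t. T
   all branches close; clash {A, ¬A} at x₀
2. Hence ∀s.A ⊑ ((C ⊔ A) ⊔ F): entailed.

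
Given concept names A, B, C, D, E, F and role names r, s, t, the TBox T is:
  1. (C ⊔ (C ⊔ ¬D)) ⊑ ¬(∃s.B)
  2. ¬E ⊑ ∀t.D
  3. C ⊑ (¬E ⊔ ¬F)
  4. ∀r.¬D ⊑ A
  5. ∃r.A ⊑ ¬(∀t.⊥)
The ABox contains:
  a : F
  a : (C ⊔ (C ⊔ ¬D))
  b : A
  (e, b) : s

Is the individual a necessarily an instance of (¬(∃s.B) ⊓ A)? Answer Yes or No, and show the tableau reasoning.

1. a : (¬(∃s.B) ⊓ A)?  L(a) = {F, (C ⊔ (C ⊔ ¬D))} ∪ {(∃s.B ⊔ ¬A)}
   apply at a: (C ⊔ (C ⊔ ¬D))⊑¬(∃s.B)
   open: L(a) ⊇ {E, F, ¬A, ¬C, ¬D, …} (+ ∃-successors) — a ∉ (¬(∃s.B) ⊓ A) possible
2. Hence a : (¬(∃s.B) ⊓ A): not entailed.

No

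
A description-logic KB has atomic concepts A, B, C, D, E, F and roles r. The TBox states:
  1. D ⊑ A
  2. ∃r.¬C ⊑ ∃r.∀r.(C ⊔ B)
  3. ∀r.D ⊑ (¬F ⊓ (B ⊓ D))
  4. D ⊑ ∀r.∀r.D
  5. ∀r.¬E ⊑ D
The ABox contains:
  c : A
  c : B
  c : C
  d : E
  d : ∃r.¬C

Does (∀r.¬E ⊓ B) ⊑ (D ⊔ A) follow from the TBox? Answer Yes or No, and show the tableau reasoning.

Yes

1. (∀r.¬E ⊓ B) ⊑ (D ⊔ A)  ⇔  ((∀r.¬E ⊓ B) ⊓ (¬D ⊓ ¬A)) unsat w.r.t. T
   all branches close; clash {D, ¬D} at x₀
2. Hence (∀r.¬E ⊓ B) ⊑ (D ⊔ A): entailed.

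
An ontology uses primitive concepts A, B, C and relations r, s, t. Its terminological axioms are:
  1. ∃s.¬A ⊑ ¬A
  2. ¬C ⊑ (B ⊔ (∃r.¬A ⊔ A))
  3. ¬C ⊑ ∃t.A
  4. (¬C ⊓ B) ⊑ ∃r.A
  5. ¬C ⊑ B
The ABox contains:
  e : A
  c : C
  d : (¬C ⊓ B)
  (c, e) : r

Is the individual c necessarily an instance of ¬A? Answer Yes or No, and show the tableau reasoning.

1. c : ¬A?  L(c) = {C} ∪ {A}
   open: L(c) ⊇ {A, C, ∀s.A} — c ∉ ¬A possible
2. Hence c : ¬A: not entailed.

No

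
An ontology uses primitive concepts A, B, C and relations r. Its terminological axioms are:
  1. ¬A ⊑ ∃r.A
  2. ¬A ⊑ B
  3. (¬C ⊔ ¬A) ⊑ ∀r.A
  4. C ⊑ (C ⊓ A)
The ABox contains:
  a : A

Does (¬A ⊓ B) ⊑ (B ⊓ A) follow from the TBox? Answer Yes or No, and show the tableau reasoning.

No

1. (¬A ⊓ B) ⊑ (B ⊓ A)  ⇔  ((¬A ⊓ B) ⊓ (¬B ⊔ ¬A)) unsat w.r.t. T
   apply at x₀: ¬A⊑∃r.A
   open: L(x₀) ⊇ {B, ¬A, ¬C, ∀r.A, ∃r.A} (+ ∃-successors)
2. Hence (¬A ⊓ B) ⊑ (B ⊓ A): not entailed.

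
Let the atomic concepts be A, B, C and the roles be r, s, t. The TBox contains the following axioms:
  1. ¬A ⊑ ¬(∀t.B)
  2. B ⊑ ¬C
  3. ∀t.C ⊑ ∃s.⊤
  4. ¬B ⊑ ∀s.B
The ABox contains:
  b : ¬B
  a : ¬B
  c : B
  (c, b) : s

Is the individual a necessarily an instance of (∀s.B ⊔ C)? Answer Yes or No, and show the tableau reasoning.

1. a : (∀s.B ⊔ C)?  L(a) = {¬B} ∪ {(∃s.¬B ⊓ ¬C)}
   clash {B, ¬B} at an ∃-successor — a ∈ (∀s.B ⊔ C)
2. Hence a : (∀s.B ⊔ C): entailed.

Yes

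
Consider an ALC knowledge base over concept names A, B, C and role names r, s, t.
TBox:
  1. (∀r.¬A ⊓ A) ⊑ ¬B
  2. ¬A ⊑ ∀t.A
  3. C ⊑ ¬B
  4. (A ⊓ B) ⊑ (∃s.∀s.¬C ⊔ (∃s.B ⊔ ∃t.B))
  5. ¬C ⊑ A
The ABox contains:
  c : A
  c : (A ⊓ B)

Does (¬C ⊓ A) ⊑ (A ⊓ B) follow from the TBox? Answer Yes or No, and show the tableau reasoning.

1. (¬C ⊓ A) ⊑ (A ⊓ B)  ⇔  ((¬C ⊓ A) ⊓ (¬A ⊔ ¬B)) unsat w.r.t. T
   open: L(x₀) ⊇ {A, ¬B, ¬C}
2. Hence (¬C ⊓ A) ⊑ (A ⊓ B): not entailed.

No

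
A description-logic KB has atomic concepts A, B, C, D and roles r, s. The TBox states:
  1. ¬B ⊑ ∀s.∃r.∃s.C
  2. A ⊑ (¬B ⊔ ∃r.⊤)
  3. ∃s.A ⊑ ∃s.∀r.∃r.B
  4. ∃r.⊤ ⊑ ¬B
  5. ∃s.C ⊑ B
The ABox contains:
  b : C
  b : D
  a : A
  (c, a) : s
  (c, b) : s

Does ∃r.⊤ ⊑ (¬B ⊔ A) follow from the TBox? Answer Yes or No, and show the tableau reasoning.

Yes

1. ∃r.⊤ ⊑ (¬B ⊔ A)  ⇔  (∃r.⊤ ⊓ (B ⊓ ¬A)) unsat w.r.t. T
   all branches close; clash {B, ¬B} at x₀
2. Hence ∃r.⊤ ⊑ (¬B ⊔ A): entailed.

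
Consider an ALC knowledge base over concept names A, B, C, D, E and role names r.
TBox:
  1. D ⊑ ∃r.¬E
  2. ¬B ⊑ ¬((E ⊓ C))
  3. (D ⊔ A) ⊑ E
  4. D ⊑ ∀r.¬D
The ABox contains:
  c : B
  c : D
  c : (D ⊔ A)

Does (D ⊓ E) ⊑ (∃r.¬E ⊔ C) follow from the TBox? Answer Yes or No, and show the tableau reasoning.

1. (D ⊓ E) ⊑ (∃r.¬E ⊔ C)  ⇔  ((D ⊓ E) ⊓ (∀r.E ⊓ ¬C)) unsat w.r.t. T
   all branches close; clash {E, ¬E} at an ∃-successor
2. Hence (D ⊓ E) ⊑ (∃r.¬E ⊔ C): entailed.

Yes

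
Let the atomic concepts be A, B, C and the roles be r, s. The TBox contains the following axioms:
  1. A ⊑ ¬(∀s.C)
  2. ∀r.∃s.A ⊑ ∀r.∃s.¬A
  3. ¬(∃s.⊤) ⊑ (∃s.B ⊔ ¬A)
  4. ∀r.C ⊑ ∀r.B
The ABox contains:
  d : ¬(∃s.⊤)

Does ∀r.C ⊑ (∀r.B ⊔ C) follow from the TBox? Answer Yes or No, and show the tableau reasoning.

Yes

1. ∀r.C ⊑ (∀r.B ⊔ C)  ⇔  (∀r.C ⊓ (∃r.¬B ⊓ ¬C)) unsat w.r.t. T
   all branches close; clash {B, ¬B} at an ∃-successor
2. Hence ∀r.C ⊑ (∀r.B ⊔ C): entailed.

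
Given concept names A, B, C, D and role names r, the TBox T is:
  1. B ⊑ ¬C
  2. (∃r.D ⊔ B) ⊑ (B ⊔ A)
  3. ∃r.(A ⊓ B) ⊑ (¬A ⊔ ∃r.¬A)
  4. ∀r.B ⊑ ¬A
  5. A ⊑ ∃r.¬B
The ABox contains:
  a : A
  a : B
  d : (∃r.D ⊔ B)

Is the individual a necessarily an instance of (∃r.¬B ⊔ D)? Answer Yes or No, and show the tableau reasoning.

1. a : (∃r.¬B ⊔ D)?  L(a) = {A, B} ∪ {(∀r.B ⊓ ¬D)}
   clash {B, ¬B} at an ∃-successor — a ∈ (∃r.¬B ⊔ D)
2. Hence a : (∃r.¬B ⊔ D): entailed.

Yes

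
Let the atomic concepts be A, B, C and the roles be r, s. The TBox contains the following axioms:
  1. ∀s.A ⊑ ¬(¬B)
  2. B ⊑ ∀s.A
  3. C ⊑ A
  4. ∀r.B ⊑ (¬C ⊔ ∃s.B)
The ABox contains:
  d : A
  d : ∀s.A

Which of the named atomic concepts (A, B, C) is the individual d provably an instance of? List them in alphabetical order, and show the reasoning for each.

1. d : A?  L(d) = {A, ∀s.A} ∪ {¬A}
   clash {A, ¬A} at d — d ∈ A
2. d : B?  L(d) = {A, ∀s.A} ∪ {¬B}
   clash {B, ¬B} at d — d ∈ B
3. d : C?  L(d) = {A, ∀s.A} ∪ {¬C}
   apply at d: ∀s.A⊑¬(¬B)
   open: L(d) ⊇ {A, B, ¬C, ∀s.A, ∃r.¬B} (+ ∃-successors) — d ∉ C possible
4. Entailed for d: {A, B}

{A, B}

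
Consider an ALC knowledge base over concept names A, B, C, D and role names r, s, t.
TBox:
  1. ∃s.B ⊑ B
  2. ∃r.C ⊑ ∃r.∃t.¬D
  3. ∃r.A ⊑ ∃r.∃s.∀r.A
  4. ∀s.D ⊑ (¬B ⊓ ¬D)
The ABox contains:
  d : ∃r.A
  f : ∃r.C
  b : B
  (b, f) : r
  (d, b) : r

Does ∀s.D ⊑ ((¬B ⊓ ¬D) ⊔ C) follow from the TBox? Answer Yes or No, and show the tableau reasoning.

Yes

1. ∀s.D ⊑ ((¬B ⊓ ¬D) ⊔ C)  ⇔  (∀s.D ⊓ ((B ⊔ D) ⊓ ¬C)) unsat w.r.t. T
   all branches close; clash {B, ¬B} at x₀
2. Hence ∀s.D ⊑ ((¬B ⊓ ¬D) ⊔ C): entailed.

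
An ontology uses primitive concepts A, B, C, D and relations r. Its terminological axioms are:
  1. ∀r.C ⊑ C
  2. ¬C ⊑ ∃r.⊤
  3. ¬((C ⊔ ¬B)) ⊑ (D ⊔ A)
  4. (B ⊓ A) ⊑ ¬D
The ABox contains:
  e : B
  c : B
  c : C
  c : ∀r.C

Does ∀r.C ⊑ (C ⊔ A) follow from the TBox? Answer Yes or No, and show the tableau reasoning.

1. ∀r.C ⊑ (C ⊔ A)  ⇔  (∀r.C ⊓ (¬C ⊓ ¬A)) unsat w.r.t. T
   all branches close; clash {A, ¬A} at x₀
2. Hence ∀r.C ⊑ (C ⊔ A): entailed.

Yes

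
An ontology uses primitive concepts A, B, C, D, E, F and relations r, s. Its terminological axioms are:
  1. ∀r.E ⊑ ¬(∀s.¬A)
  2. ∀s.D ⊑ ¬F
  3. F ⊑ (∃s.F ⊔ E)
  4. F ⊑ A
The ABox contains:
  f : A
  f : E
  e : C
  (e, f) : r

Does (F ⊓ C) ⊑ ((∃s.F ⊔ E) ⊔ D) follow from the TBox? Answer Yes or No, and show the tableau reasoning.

Yes

1. (F ⊓ C) ⊑ ((∃s.F ⊔ E) ⊔ D)  ⇔  ((F ⊓ C) ⊓ ((∀s.¬F ⊓ ¬E) ⊓ ¬D)) unsat w.r.t. T
   all branches close; clash {E, ¬E} at x₀
2. Hence (F ⊓ C) ⊑ ((∃s.F ⊔ E) ⊔ D): entailed.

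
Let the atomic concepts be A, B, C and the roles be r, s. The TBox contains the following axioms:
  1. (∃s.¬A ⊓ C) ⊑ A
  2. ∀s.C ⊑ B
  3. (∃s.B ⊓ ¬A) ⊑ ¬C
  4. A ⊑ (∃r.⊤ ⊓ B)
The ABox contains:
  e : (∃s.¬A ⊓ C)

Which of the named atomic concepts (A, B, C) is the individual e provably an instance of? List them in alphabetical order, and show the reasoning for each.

{A, B, C}

1. e : A?  L(e) = {(∃s.¬A ⊓ C)} ∪ {¬A}
   clash {A, ¬A} at e — e ∈ A
2. e : B?  L(e) = {(∃s.¬A ⊓ C)} ∪ {¬B}
   clash {B, ¬B} at e — e ∈ B
3. e : C?  L(e) = {(∃s.¬A ⊓ C)} ∪ {¬C}
   clash {C, ¬C} at e — e ∈ C
4. Entailed for e: {A, B, C}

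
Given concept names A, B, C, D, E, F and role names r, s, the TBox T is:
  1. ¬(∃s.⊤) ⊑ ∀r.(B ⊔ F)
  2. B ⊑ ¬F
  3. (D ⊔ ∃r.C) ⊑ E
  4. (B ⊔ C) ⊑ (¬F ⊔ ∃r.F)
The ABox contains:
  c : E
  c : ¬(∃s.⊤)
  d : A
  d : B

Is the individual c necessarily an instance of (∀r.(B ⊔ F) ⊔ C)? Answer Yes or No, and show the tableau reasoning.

Yes

1. c : (∀r.(B ⊔ F) ⊔ C)?  L(c) = {E, ¬(∃s.⊤)} ∪ {(∃r.(¬B ⊓ ¬F) ⊓ ¬C)}
   clash {F, ¬F} at an ∃-successor — c ∈ (∀r.(B ⊔ F) ⊔ C)
2. Hence c : (∀r.(B ⊔ F) ⊔ C): entailed.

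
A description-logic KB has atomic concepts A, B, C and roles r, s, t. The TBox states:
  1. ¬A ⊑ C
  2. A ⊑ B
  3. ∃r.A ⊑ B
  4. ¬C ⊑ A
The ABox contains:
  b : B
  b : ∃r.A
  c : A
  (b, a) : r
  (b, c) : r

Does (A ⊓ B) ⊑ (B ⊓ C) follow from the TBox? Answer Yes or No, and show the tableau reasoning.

No

1. (A ⊓ B) ⊑ (B ⊓ C)  ⇔  ((A ⊓ B) ⊓ (¬B ⊔ ¬C)) unsat w.r.t. T
   open: L(x₀) ⊇ {A, B, ¬C}
2. Hence (A ⊓ B) ⊑ (B ⊓ C): not entailed.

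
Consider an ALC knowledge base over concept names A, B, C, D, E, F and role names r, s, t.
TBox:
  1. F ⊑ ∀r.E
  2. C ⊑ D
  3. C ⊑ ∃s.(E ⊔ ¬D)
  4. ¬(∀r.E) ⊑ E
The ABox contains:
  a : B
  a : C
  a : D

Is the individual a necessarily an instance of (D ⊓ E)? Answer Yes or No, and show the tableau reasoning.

1. a : (D ⊓ E)?  L(a) = {B, C, D} ∪ {(¬D ⊔ ¬E)}
   apply at a: C⊑∃s.(E ⊔ ¬D)
   open: L(a) ⊇ {B, C, D, ¬E, ¬F, …} (+ ∃-successors) — a ∉ (D ⊓ E) possible
2. Hence a : (D ⊓ E): not entailed.

No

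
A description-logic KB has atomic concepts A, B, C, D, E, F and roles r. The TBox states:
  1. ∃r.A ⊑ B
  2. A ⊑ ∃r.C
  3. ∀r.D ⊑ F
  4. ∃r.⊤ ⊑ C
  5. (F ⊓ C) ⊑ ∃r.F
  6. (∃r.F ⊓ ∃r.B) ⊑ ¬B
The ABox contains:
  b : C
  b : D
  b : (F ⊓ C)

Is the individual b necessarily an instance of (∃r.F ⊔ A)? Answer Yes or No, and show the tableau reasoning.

Yes

1. b : (∃r.F ⊔ A)?  L(b) = {C, D, (F ⊓ C)} ∪ {(∀r.¬F ⊓ ¬A)}
   clash {B, ¬B} at b — b ∈ (∃r.F ⊔ A)
2. Hence b : (∃r.F ⊔ A): entailed.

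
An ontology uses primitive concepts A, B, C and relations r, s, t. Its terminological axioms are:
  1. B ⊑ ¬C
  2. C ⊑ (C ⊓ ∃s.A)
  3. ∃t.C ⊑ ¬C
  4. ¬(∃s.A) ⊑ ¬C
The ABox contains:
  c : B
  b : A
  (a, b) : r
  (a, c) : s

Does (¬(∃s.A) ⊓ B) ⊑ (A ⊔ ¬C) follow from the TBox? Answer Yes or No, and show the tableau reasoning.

1. (¬(∃s.A) ⊓ B) ⊑ (A ⊔ ¬C)  ⇔  ((∀s.¬A ⊓ B) ⊓ (¬A ⊓ C)) unsat w.r.t. T
   all branches close; clash {C, ¬C} at x₀
2. Hence (¬(∃s.A) ⊓ B) ⊑ (A ⊔ ¬C): entailed.

Yes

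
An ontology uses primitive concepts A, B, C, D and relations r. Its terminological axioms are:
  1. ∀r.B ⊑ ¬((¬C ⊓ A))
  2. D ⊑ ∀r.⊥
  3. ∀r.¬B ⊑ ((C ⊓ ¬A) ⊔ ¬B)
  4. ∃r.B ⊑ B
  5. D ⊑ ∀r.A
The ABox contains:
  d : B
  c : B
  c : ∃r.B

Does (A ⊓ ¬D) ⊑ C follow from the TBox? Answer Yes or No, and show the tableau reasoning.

No

1. (A ⊓ ¬D) ⊑ C  ⇔  ((A ⊓ ¬D) ⊓ ¬C) unsat w.r.t. T
   open: L(x₀) ⊇ {A, ¬B, ¬C, ¬D, ∀r.¬B, …} (+ ∃-successors)
2. Hence (A ⊓ ¬D) ⊑ C: not entailed.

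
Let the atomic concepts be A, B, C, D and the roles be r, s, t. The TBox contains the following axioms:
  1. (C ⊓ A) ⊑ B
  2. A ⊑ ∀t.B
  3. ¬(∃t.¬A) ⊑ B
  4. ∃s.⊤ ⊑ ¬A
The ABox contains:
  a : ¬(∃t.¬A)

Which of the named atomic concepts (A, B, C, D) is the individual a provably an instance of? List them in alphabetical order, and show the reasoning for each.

1. a : A?  L(a) = {¬(∃t.¬A)} ∪ {¬A}
   apply at a: ¬(∃t.¬A)⊑B
   open: L(a) ⊇ {B, ¬A, ∀t.A} — a ∉ A possible
2. a : B?  L(a) = {¬(∃t.¬A)} ∪ {¬B}
   clash {B, ¬B} at a — a ∈ B
3. a : C?  L(a) = {¬(∃t.¬A)} ∪ {¬C}
   apply at a: ¬(∃t.¬A)⊑B
   open: L(a) ⊇ {B, ¬A, ¬C, ∀t.A} — a ∉ C possible
4. a : D?  L(a) = {¬(∃t.¬A)} ∪ {¬D}
   apply at a: ¬(∃t.¬A)⊑B
   open: L(a) ⊇ {B, ¬A, ¬D, ∀t.A} — a ∉ D possible
5. Entailed for a: {B}

{B}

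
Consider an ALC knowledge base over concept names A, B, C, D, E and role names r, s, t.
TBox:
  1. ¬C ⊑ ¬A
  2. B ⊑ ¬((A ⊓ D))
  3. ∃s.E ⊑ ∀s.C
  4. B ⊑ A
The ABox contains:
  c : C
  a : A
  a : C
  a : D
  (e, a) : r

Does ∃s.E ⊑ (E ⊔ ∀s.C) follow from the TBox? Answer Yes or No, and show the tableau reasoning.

Yes

1. ∃s.E ⊑ (E ⊔ ∀s.C)  ⇔  (∃s.E ⊓ (¬E ⊓ ∃s.¬C)) unsat w.r.t. T
   all branches close; clash {A, ¬A} at x₀
2. Hence ∃s.E ⊑ (E ⊔ ∀s.C): entailed.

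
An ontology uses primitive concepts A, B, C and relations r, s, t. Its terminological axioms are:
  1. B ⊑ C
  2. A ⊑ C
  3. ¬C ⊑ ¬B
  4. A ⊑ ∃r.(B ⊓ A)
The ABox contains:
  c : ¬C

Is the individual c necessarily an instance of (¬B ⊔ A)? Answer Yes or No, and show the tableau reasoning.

Yes

1. c : (¬B ⊔ A)?  L(c) = {¬C} ∪ {(B ⊓ ¬A)}
   clash {B, ¬B} at c — c ∈ (¬B ⊔ A)
2. Hence c : (¬B ⊔ A): entailed.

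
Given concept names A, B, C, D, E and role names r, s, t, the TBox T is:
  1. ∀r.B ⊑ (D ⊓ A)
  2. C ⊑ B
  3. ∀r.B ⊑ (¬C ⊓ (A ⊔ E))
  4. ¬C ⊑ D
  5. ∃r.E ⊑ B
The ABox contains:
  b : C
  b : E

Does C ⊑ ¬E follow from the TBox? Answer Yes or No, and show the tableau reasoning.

No

1. C ⊑ ¬E  ⇔  (C ⊓ E) unsat w.r.t. T
   apply at x₀: C⊑B
   open: L(x₀) ⊇ {B, C, E, ∃r.¬B} (+ ∃-successors)
2. Hence C ⊑ ¬E: not entailed.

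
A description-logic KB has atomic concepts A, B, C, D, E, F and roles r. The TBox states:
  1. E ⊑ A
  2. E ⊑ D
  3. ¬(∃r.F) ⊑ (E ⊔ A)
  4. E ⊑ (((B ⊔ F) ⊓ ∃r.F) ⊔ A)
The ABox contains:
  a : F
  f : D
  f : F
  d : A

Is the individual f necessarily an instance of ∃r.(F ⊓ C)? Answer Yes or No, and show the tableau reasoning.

No

1. f : ∃r.(F ⊓ C)?  L(f) = {D, F} ∪ {∀r.(¬F ⊔ ¬C)}
   open: L(f) ⊇ {D, F, ¬E, ∀r.(¬F ⊔ ¬C), ∃r.F} (+ ∃-successors) — f ∉ ∃r.(F ⊓ C) possible
2. Hence f : ∃r.(F ⊓ C): not entailed.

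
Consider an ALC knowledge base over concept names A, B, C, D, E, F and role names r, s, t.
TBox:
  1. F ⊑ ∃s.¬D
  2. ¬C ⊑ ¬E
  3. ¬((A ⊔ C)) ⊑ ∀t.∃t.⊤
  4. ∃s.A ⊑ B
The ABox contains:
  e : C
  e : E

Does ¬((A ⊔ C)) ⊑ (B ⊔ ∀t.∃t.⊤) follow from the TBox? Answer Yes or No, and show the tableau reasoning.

1. ¬((A ⊔ C)) ⊑ (B ⊔ ∀t.∃t.⊤)  ⇔  ((¬A ⊓ ¬C) ⊓ (¬B ⊓ ∃t.∀t.⊥)) unsat w.r.t. T
   all branches close; clash {B, ¬B} at x₀
2. Hence ¬((A ⊔ C)) ⊑ (B ⊔ ∀t.∃t.⊤): entailed.

Yes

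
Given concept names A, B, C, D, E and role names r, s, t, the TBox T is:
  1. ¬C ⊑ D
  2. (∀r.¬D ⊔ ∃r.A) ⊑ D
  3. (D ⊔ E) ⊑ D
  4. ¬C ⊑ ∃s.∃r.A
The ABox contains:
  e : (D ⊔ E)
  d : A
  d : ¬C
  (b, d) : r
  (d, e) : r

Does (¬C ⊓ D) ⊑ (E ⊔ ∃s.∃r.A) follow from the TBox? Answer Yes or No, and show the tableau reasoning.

1. (¬C ⊓ D) ⊑ (E ⊔ ∃s.∃r.A)  ⇔  ((¬C ⊓ D) ⊓ (¬E ⊓ ∀s.∀r.¬A)) unsat w.r.t. T
   all branches close; clash {A, ¬A} at an ∃-successor
2. Hence (¬C ⊓ D) ⊑ (E ⊔ ∃s.∃r.A): entailed.

Yes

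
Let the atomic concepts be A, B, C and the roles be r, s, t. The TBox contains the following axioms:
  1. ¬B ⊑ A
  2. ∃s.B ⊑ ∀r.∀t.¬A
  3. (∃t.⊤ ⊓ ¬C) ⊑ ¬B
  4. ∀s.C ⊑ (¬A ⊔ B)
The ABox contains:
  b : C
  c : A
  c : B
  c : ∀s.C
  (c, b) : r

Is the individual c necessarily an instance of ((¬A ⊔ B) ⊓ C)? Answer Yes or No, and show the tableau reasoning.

1. c : ((¬A ⊔ B) ⊓ C)?  L(c) = {A, B, ∀s.C} ∪ {((A ⊓ ¬B) ⊔ ¬C)}
   apply at c: ∀s.C⊑(¬A ⊔ B)
   open: L(c) ⊇ {A, B, ¬C, ∀s.C, ∀s.¬B, …} — c ∉ ((¬A ⊔ B) ⊓ C) possible
2. Hence c : ((¬A ⊔ B) ⊓ C): not entailed.

No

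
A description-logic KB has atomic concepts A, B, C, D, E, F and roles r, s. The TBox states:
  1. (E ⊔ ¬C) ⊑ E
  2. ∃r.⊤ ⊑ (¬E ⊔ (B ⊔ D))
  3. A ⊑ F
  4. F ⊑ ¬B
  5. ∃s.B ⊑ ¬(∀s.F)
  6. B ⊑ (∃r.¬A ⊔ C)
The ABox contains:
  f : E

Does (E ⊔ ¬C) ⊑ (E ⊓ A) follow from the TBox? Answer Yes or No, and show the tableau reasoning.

1. (E ⊔ ¬C) ⊑ (E ⊓ A)  ⇔  ((E ⊔ ¬C) ⊓ (¬E ⊔ ¬A)) unsat w.r.t. T
   apply at x₀: (E ⊔ ¬C)⊑E
   open: L(x₀) ⊇ {E, ¬A, ¬B, ¬F, ∀r.⊥, …}
2. Hence (E ⊔ ¬C) ⊑ (E ⊓ A): not entailed.

No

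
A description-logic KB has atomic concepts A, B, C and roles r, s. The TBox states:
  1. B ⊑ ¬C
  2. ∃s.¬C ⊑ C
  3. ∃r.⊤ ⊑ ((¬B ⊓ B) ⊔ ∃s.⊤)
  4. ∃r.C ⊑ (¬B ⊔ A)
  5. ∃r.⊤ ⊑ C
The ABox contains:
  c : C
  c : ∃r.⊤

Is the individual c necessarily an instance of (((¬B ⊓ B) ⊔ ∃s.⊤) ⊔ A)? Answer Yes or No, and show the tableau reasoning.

Yes

1. c : (((¬B ⊓ B) ⊔ ∃s.⊤) ⊔ A)?  L(c) = {C, ∃r.⊤} ∪ {(((B ⊔ ¬B) ⊓ ∀s.⊥) ⊓ ¬A)}
   clash ⊥ at an ∃-successor — c ∈ (((¬B ⊓ B) ⊔ ∃s.⊤) ⊔ A)
2. Hence c : (((¬B ⊓ B) ⊔ ∃s.⊤) ⊔ A): entailed.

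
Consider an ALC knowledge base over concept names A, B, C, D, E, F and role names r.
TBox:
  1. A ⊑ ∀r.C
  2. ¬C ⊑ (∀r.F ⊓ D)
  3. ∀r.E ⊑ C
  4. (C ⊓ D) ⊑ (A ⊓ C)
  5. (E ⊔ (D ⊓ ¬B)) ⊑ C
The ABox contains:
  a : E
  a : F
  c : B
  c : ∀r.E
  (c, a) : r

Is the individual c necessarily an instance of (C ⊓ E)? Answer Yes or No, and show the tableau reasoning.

No

1. c : (C ⊓ E)?  L(c) = {B, ∀r.E} ∪ {(¬C ⊔ ¬E)}
   apply at c: ∀r.E⊑C
   open: L(c) ⊇ {B, C, ¬A, ¬D, ¬E, …} — c ∉ (C ⊓ E) possible
2. Hence c : (C ⊓ E): not entailed.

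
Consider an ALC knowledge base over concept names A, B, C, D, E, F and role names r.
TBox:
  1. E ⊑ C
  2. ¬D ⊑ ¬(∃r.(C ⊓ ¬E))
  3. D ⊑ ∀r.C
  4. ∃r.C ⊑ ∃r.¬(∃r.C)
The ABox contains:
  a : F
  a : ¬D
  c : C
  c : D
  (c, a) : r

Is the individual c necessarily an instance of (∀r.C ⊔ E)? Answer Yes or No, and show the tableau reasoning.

1. c : (∀r.C ⊔ E)?  L(c) = {C, D} ∪ {(∃r.¬C ⊓ ¬E)}
   clash {C, ¬C} at an ∃-successor — c ∈ (∀r.C ⊔ E)
2. Hence c : (∀r.C ⊔ E): entailed.

Yes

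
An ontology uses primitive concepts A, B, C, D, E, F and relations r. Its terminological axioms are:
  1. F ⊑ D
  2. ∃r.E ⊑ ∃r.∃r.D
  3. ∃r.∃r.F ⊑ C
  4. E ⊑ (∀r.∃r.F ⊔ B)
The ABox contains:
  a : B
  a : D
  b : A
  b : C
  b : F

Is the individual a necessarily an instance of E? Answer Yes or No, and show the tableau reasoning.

No

1. a : E?  L(a) = {B, D} ∪ {¬E}
   open: L(a) ⊇ {B, D, ¬E, ∀r.¬E, ∀r.∀r.¬F} — a ∉ E possible
2. Hence a : E: not entailed.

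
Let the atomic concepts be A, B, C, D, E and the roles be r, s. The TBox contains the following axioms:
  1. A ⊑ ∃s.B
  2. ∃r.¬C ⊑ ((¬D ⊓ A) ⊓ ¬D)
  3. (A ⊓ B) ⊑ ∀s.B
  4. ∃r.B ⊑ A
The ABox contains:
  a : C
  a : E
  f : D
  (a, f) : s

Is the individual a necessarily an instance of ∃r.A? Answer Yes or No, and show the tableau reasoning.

No

1. a : ∃r.A?  L(a) = {C, E} ∪ {∀r.¬A}
   open: L(a) ⊇ {C, E, ¬A, ∀r.C, ∀r.¬A, …} — a ∉ ∃r.A possible
2. Hence a : ∃r.A: not entailed.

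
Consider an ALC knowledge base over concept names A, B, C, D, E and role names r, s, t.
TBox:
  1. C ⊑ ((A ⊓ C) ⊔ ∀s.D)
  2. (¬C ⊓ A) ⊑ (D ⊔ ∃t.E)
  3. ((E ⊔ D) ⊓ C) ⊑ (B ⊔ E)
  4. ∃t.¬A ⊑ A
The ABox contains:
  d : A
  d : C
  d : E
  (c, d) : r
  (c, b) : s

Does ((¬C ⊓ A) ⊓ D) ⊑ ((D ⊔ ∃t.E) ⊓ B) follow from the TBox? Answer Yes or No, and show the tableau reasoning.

No

1. ((¬C ⊓ A) ⊓ D) ⊑ ((D ⊔ ∃t.E) ⊓ B)  ⇔  (((¬C ⊓ A) ⊓ D) ⊓ ((¬D ⊓ ∀t.¬E) ⊔ ¬B)) unsat w.r.t. T
   apply at x₀: (¬C ⊓ A)⊑(D ⊔ ∃t.E)
   open: L(x₀) ⊇ {A, D, ¬B, ¬C}
2. Hence ((¬C ⊓ A) ⊓ D) ⊑ ((D ⊔ ∃t.E) ⊓ B): not entailed.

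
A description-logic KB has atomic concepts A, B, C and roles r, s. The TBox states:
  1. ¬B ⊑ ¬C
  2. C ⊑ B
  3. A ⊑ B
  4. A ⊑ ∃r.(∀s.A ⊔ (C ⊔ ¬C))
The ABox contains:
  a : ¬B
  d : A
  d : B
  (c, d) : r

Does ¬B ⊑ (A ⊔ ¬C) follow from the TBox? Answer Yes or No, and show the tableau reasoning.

1. ¬B ⊑ (A ⊔ ¬C)  ⇔  (¬B ⊓ (¬A ⊓ C)) unsat w.r.t. T
   all branches close; clash {C, ¬C} at x₀
2. Hence ¬B ⊑ (A ⊔ ¬C): entailed.

Yes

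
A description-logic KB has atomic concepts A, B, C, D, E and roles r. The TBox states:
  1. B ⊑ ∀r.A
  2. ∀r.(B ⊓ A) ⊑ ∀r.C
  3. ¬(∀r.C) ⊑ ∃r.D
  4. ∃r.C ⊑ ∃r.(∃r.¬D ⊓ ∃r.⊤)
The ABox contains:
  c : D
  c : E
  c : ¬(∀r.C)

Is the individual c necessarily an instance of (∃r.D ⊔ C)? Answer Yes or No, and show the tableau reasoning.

Yes

1. c : (∃r.D ⊔ C)?  L(c) = {D, E, ¬(∀r.C)} ∪ {(∀r.¬D ⊓ ¬C)}
   clash {C, ¬C} at an ∃-successor — c ∈ (∃r.D ⊔ C)
2. Hence c : (∃r.D ⊔ C): entailed.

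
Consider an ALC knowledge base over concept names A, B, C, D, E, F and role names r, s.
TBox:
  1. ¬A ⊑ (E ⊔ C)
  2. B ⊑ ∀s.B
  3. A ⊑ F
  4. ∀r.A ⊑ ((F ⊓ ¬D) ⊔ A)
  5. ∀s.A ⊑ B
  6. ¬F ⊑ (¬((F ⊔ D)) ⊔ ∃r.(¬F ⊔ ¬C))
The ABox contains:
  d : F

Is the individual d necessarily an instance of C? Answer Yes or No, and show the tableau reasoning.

1. d : C?  L(d) = {F} ∪ {¬C}
   open: L(d) ⊇ {A, F, ¬B, ¬C, ∃r.¬A, …} (+ ∃-successors) — d ∉ C possible
2. Hence d : C: not entailed.

No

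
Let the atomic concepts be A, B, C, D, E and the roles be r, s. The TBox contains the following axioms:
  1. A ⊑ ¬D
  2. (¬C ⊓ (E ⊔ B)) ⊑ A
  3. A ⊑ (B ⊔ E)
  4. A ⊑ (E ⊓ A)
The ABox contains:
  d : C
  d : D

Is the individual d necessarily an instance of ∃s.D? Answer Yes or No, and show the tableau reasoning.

No

1. d : ∃s.D?  L(d) = {C, D} ∪ {∀s.¬D}
   open: L(d) ⊇ {C, D, ¬A, ∀s.¬D} — d ∉ ∃s.D possible
2. Hence d : ∃s.D: not entailed.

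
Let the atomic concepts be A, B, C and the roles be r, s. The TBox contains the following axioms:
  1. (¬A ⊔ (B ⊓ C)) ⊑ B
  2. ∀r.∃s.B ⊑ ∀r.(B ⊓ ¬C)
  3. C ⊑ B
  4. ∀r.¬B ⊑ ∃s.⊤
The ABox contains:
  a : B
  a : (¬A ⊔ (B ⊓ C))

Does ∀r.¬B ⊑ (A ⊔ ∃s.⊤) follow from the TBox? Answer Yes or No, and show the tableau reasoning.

1. ∀r.¬B ⊑ (A ⊔ ∃s.⊤)  ⇔  (∀r.¬B ⊓ (¬A ⊓ ∀s.⊥)) unsat w.r.t. T
   all branches close; clash ⊥ at an ∃-successor
2. Hence ∀r.¬B ⊑ (A ⊔ ∃s.⊤): entailed.

Yes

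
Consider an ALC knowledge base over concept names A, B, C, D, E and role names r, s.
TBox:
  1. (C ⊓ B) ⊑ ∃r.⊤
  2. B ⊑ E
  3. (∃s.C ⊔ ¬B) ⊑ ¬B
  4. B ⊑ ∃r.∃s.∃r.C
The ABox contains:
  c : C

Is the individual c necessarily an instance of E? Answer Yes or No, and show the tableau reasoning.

No

1. c : E?  L(c) = {C} ∪ {¬E}
   open: L(c) ⊇ {C, ¬B, ¬E} — c ∉ E possible
2. Hence c : E: not entailed.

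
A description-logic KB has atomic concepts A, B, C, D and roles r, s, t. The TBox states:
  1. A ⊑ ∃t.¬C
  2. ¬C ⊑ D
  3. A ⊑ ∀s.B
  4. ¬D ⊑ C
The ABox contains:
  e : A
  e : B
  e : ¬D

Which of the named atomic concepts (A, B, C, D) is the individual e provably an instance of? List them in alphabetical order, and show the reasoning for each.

1. e : A?  L(e) = {A, B, ¬D} ∪ {¬A}
   clash {A, ¬A} at e — e ∈ A
2. e : B?  L(e) = {A, B, ¬D} ∪ {¬B}
   clash {B, ¬B} at e — e ∈ B
3. e : C?  L(e) = {A, B, ¬D} ∪ {¬C}
   clash {D, ¬D} at e — e ∈ C
4. e : D?  L(e) = {A, B, ¬D} ∪ {¬D}
   apply at e: A⊑∃t.¬C; A⊑∀s.B; ¬D⊑C
   open: L(e) ⊇ {A, B, C, ¬D, ∀s.B, …} (+ ∃-successors) — e ∉ D possible
5. Entailed for e: {A, B, C}

{A, B, C}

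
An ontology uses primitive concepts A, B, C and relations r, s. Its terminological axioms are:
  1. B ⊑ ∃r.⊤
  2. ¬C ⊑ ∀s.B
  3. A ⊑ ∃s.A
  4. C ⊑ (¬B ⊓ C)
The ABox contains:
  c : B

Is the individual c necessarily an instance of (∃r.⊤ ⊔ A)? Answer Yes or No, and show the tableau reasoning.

1. c : (∃r.⊤ ⊔ A)?  L(c) = {B} ∪ {(∀r.⊥ ⊓ ¬A)}
   clash {B, ¬B} at c — c ∈ (∃r.⊤ ⊔ A)
2. Hence c : (∃r.⊤ ⊔ A): entailed.

Yes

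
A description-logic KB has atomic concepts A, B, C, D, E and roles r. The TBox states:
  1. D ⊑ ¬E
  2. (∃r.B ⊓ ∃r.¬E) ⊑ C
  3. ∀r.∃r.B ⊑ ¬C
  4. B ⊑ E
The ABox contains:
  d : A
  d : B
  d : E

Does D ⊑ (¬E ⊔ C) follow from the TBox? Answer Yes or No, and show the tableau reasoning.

Yes

1. D ⊑ (¬E ⊔ C)  ⇔  (D ⊓ (E ⊓ ¬C)) unsat w.r.t. T
   all branches close; clash {E, ¬E} at x₀
2. Hence D ⊑ (¬E ⊔ C): entailed.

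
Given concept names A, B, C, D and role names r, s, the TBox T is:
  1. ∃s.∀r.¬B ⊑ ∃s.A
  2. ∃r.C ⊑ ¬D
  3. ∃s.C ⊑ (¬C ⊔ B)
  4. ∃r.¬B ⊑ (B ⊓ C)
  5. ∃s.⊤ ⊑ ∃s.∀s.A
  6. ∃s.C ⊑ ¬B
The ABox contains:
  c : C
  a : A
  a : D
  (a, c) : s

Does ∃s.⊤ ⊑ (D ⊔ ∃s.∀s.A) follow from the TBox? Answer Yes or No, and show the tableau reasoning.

Yes

1. ∃s.⊤ ⊑ (D ⊔ ∃s.∀s.A)  ⇔  (∃s.⊤ ⊓ (¬D ⊓ ∀s.∃s.¬A)) unsat w.r.t. T
   all branches close; clash {B, ¬B} at x₀
2. Hence ∃s.⊤ ⊑ (D ⊔ ∃s.∀s.A): entailed.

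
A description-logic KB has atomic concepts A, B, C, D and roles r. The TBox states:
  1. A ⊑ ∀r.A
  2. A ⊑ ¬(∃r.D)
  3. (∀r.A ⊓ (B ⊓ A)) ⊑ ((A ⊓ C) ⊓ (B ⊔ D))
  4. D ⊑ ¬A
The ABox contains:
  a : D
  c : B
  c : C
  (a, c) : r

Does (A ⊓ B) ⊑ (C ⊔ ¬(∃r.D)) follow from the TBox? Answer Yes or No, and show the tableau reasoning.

Yes

1. (A ⊓ B) ⊑ (C ⊔ ¬(∃r.D))  ⇔  ((A ⊓ B) ⊓ (¬C ⊓ ∃r.D)) unsat w.r.t. T
   all branches close; clash {A, ¬A} at x₀
2. Hence (A ⊓ B) ⊑ (C ⊔ ¬(∃r.D)): entailed.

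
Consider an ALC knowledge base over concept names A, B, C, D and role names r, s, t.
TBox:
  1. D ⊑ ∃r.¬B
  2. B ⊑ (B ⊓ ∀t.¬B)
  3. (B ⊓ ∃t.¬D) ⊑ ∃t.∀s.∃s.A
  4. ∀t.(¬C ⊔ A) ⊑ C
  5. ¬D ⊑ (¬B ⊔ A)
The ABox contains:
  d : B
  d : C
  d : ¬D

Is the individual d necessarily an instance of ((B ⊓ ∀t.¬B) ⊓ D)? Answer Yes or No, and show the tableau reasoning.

1. d : ((B ⊓ ∀t.¬B) ⊓ D)?  L(d) = {B, C, ¬D} ∪ {((¬B ⊔ ∃t.B) ⊔ ¬D)}
   apply at d: B⊑(B ⊓ ∀t.¬B); ¬D⊑(¬B ⊔ A)
   open: L(d) ⊇ {A, B, C, ¬D, ∀t.D, …} — d ∉ ((B ⊓ ∀t.¬B) ⊓ D) possible
2. Hence d : ((B ⊓ ∀t.¬B) ⊓ D): not entailed.

No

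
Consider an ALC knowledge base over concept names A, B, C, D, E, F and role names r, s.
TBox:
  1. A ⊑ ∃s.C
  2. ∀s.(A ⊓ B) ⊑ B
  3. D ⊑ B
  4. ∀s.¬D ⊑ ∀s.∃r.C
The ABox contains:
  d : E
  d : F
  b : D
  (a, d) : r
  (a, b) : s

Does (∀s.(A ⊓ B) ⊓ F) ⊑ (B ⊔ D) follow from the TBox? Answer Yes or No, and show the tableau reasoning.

1. (∀s.(A ⊓ B) ⊓ F) ⊑ (B ⊔ D)  ⇔  ((∀s.(A ⊓ B) ⊓ F) ⊓ (¬B ⊓ ¬D)) unsat w.r.t. T
   all branches close; clash {B, ¬B} at x₀
2. Hence (∀s.(A ⊓ B) ⊓ F) ⊑ (B ⊔ D): entailed.

Yes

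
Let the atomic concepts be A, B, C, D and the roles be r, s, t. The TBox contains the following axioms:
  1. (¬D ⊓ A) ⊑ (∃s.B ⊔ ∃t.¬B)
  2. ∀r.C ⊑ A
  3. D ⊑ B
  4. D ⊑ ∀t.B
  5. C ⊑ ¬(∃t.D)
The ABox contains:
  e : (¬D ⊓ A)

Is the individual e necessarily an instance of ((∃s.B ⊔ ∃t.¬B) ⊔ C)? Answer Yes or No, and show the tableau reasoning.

1. e : ((∃s.B ⊔ ∃t.¬B) ⊔ C)?  L(e) = {(¬D ⊓ A)} ∪ {((∀s.¬B ⊓ ∀t.B) ⊓ ¬C)}
   clash {B, ¬B} at an ∃-successor — e ∈ ((∃s.B ⊔ ∃t.¬B) ⊔ C)
2. Hence e : ((∃s.B ⊔ ∃t.¬B) ⊔ C): entailed.

Yes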